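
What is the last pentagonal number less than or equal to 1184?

Solve n(3n−1)/2 ≤ 1184 for integer n.
n = 28 gives 1162 ≤ 1184, while n = 29 gives 1247 > 1184; so the answer is 1162.

1162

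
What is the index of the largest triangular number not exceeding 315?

Solve n(n+1)/2 ≤ 315 for integer n.
n = 24 gives 300 ≤ 315, while n = 25 gives 325 > 315; so the answer is index 24.

24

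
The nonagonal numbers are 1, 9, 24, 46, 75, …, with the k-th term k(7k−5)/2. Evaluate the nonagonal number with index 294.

301791

294·(7·294 − 5)/2 = 294·2053/2 = 301791.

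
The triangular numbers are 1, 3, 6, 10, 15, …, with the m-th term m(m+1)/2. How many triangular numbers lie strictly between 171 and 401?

9

The n-th triangular number is n(n+1)/2.
Smallest index with value > 171: n = 19 (giving 190).
Largest index with value < 401: n = 27 (giving 378).
Indices 19 through 27: 9 terms.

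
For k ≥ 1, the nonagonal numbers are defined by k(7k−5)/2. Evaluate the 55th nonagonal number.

The 55th nonagonal number is n(7n−5)/2 with n = 55.
55·(7·55 − 5)/2 = 55·380/2 = 55·190 = 10450.

10450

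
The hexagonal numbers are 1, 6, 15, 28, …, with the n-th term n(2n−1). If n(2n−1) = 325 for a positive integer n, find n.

13

Set n(2n−1) = 325, giving 2n² − n − 325 = 0.
The discriminant is 1 + 8·325 = 2601, and √2601 = 51.
So n = (1 + 51) / 4 = 52/4 = 13.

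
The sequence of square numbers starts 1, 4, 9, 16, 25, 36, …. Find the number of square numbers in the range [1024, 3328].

The n-th square number is n².
Smallest index with value ≥ 1024: n = 32 (giving 1024).
Largest index with value ≤ 3328: n = 57 (giving 3249).
Indices 32 through 57: 26 terms.

26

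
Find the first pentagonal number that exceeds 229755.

230300

Solve n(3n−1)/2 > 229755 for integer n.
The largest n with value ≤ 229755 is 391 (since 229126 ≤ 229755 < 230300), so the first above is n = 392, value 230300.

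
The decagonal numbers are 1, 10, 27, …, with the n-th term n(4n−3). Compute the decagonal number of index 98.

The 98th decagonal number is n(4n−3) with n = 98.
98·(4·98 − 3) = 98·389 = 38122.

38122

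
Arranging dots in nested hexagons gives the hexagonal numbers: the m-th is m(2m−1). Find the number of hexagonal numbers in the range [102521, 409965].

227

The n-th hexagonal number is n(2n−1).
Smallest index with value ≥ 102521: n = 227 (giving 102831).
Largest index with value ≤ 409965: n = 453 (giving 409965).
Indices 227 through 453: 227 terms.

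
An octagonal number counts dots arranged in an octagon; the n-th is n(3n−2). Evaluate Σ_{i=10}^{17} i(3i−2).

4284

Σ i(3i−2) = 3Σi² − 2Σi over i = 10..17.
Σi = 153 − 45 = 108 and Σi² = 1785 − 285 = 1500.
3·1500 − 2·108 = 4284.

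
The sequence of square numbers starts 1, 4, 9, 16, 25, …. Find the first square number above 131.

144

Solve n² > 131 for integer n.
The largest n with value ≤ 131 is 11 (since 121 ≤ 131 < 144), so the first above is n = 12, value 144.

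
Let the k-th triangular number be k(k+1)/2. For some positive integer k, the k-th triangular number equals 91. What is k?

Set n(n+1)/2 = 91, giving n² + n − 182 = 0.
So n = (-1 + 27) / 2 = 26/2 = 13.

13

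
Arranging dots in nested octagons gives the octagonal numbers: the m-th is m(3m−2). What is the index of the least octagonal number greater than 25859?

94

Solve n(3n−2) > 25859 for integer n.
The largest n with value ≤ 25859 is 93 (since 25761 ≤ 25859 < 26320), so the first above is n = 94, value 26320.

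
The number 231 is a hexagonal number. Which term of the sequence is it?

Set n(2n−1) = 231, giving 2n² − n − 231 = 0.
So n = (1 + 43) / 4 = 44/4 = 11.
Check: 11·(2·11 − 1) = 231. ✓

11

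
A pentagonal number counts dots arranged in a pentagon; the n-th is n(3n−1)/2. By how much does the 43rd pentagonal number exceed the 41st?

251

43·(3·43 − 1)/2 = 2752 and 41·(3·41 − 1)/2 = 2501.
Difference: 2752 − 2501 = 251.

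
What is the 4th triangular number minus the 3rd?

Consecutive triangular numbers differ by n: T_{4} − T_{3} = 4.

4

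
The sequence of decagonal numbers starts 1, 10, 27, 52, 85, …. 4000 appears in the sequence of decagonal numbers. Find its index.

32

Set n(4n−3) = 4000, giving 4n² − 3n − 4000 = 0.
The discriminant is 9 + 16·4000 = 64009, and √64009 = 253.
So n = (3 + 253) / 8 = 256/8 = 32.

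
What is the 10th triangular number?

55

The 10th triangular number is n(n+1)/2 with n = 10.
10·11/2 = 110/2 = 55.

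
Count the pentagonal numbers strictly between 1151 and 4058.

The n-th pentagonal number is n(3n−1)/2.
Smallest index with value > 1151: n = 28 (giving 1162).
Largest index with value < 4058: n = 52 (giving 4030).
Indices 28 through 52: 25 terms.

25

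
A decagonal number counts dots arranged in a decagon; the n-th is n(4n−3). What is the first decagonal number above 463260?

464101

Solve n(4n−3) > 463260 for integer n.
The largest n with value ≤ 463260 is 340 (since 461380 ≤ 463260 < 464101), so the first above is n = 341, value 464101.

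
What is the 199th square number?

39601

The 199th square number is n² with n = 199.
199² = 39601.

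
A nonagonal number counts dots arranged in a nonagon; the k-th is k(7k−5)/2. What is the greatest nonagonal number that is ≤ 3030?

2871

Solve n(7n−5)/2 ≤ 3030 for integer n.
n = 29 gives 2871 ≤ 3030, while n = 30 gives 3075 > 3030; so the answer is 2871.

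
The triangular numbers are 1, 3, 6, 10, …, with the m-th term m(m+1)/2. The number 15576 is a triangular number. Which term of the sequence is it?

176

Set n(n+1)/2 = 15576, giving n² + n − 31152 = 0.
So n = (-1 + 353) / 2 = 352/2 = 176.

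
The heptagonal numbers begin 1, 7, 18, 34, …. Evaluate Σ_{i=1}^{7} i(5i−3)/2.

Σ i(5i−3)/2 = (5Σi² − 3Σi) / 2 over i = 1..7.
Σi = 28 and Σi² = 140.
(5·140 − 3·28) / 2 = 616/2 = 308.

308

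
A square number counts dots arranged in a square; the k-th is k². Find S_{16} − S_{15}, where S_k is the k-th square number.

n² − (n−1)² = 2n − 1, so 16² − 15² = 2·16 − 1 = 31.

31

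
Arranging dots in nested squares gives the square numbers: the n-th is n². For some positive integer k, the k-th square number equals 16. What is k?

We need n² = 16, so n = √16 = 4.

4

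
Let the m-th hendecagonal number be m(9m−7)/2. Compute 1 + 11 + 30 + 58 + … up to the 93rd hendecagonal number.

Σ i(9i−7)/2 = (9Σi² − 7Σi) / 2 over i = 1..93.
Σi = 4371 and Σi² = 272459.
(9·272459 − 7·4371) / 2 = 2421534/2 = 1210767.

1210767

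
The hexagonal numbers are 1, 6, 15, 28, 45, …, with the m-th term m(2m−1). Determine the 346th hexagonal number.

346·(2·346 − 1) = 346·691 = 239086.

239086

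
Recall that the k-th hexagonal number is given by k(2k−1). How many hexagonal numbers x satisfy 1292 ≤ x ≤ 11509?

51

The n-th hexagonal number is n(2n−1).
Smallest index with value ≥ 1292: n = 26 (giving 1326).
Largest index with value ≤ 11509: n = 76 (giving 11476).
Indices 26 through 76: 51 terms.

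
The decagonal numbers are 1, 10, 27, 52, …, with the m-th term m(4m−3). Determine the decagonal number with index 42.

6930

42·(4·42 − 3) = 42·165 = 6930.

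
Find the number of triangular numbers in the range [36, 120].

The n-th triangular number is n(n+1)/2.
Smallest index with value ≥ 36: n = 8 (giving 36).
Largest index with value ≤ 120: n = 15 (giving 120).
Indices 8 through 15: 8 terms.

8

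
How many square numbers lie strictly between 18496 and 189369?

The n-th square number is n².
Smallest index with value > 18496: n = 137 (giving 18769).
Largest index with value < 189369: n = 435 (giving 189225).
Indices 137 through 435: 299 terms.

299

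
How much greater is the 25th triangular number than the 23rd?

49

25·26/2 = 325 and 23·24/2 = 276.
Difference: 325 − 276 = 49.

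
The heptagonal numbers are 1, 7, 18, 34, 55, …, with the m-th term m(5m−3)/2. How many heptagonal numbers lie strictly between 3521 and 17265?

46

The n-th heptagonal number is n(5n−3)/2.
Smallest index with value > 3521: n = 38 (giving 3553).
Largest index with value < 17265: n = 83 (giving 17098).
Indices 38 through 83: 46 terms.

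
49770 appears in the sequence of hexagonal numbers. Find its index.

Set n(2n−1) = 49770, giving 2n² − n − 49770 = 0.
So n = (1 + 631) / 4 = 632/4 = 158.
Check: 158·(2·158 − 1) = 49770. ✓

158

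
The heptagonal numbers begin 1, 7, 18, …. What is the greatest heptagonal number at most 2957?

Solve n(5n−3)/2 ≤ 2957 for integer n.
n = 34 gives 2839 ≤ 2957, while n = 35 gives 3010 > 2957; so the answer is 2839.

2839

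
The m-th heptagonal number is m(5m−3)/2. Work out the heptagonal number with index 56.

The 56th heptagonal number is n(5n−3)/2 with n = 56.
56·(5·56 − 3)/2 = 56·277/2 = 7756.

7756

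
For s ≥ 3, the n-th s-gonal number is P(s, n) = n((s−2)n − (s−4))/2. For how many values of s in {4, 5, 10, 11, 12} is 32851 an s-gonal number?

1

s = 4: P(4, 181) = 32761 and P(4, 182) = 33124; 32851 is not s-gonal.
s = 5: P(5, 148) = 32782 and P(5, 149) = 33227; 32851 is not s-gonal.
s = 10: P(10, 91) = 32851. ✓
s = 11: P(11, 85) = 32215 and P(11, 86) = 32981; 32851 is not s-gonal.
s = 12: P(12, 81) = 32481 and P(12, 82) = 33292; 32851 is not s-gonal.
Hits: s ∈ {10} → 1.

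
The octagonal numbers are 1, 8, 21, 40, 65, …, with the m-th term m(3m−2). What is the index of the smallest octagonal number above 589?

15

Solve n(3n−2) > 589 for integer n.
The largest n with value ≤ 589 is 14 (since 560 ≤ 589 < 645), so the first above is n = 15, value 645.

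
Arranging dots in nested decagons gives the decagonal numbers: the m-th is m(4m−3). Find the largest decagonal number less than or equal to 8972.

Solve n(4n−3) ≤ 8972 for integer n.
n = 47 gives 8695 ≤ 8972, while n = 48 gives 9072 > 8972; so the answer is 8695.

8695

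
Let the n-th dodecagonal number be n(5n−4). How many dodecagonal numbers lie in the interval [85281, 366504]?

141

The n-th dodecagonal number is n(5n−4).
Smallest index with value ≥ 85281: n = 131 (giving 85281).
Largest index with value ≤ 366504: n = 271 (giving 366121).
Indices 131 through 271: 141 terms.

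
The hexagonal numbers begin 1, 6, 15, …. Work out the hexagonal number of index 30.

The 30th hexagonal number is n(2n−1) with n = 30.
30·(2·30 − 1) = 30·59 = 1770.

1770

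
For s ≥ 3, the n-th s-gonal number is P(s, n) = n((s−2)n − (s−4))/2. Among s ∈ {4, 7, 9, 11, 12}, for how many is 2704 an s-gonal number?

s = 4: P(4, 52) = 2704. ✓
s = 7: P(7, 33) = 2673 and P(7, 34) = 2839; 2704 is not s-gonal.
s = 9: P(9, 28) = 2674 and P(9, 29) = 2871; 2704 is not s-gonal.
s = 11: P(11, 24) = 2508 and P(11, 25) = 2725; 2704 is not s-gonal.
s = 12: P(12, 23) = 2553 and P(12, 24) = 2784; 2704 is not s-gonal.
Hits: s ∈ {4} → 1.

1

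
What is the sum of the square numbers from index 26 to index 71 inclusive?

Σ_{i=26}^{71} i² = 121836 − 5525 = 116311.

116311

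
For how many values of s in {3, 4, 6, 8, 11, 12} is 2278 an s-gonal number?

s = 3: P(3, 67) = 2278. ✓
s = 4: P(4, 47) = 2209 and P(4, 48) = 2304; 2278 is not s-gonal.
s = 6: P(6, 34) = 2278. ✓
s = 8: P(8, 27) = 2133 and P(8, 28) = 2296; 2278 is not s-gonal.
s = 11: P(11, 22) = 2101 and P(11, 23) = 2300; 2278 is not s-gonal.
s = 12: P(12, 21) = 2121 and P(12, 22) = 2332; 2278 is not s-gonal.
Hits: s ∈ {3, 6} → 2.

2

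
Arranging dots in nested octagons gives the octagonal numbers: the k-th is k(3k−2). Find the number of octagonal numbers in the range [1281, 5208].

22

The n-th octagonal number is n(3n−2).
Smallest index with value ≥ 1281: n = 21 (giving 1281).
Largest index with value ≤ 5208: n = 42 (giving 5208).
Indices 21 through 42: 22 terms.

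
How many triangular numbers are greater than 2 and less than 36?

The n-th triangular number is n(n+1)/2.
Smallest index with value > 2: n = 2 (giving 3).
Largest index with value < 36: n = 7 (giving 28).
Indices 2 through 7: 6 terms.

6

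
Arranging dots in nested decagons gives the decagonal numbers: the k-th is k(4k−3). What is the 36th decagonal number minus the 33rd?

819

36·(4·36 − 3) = 5076 and 33·(4·33 − 3) = 4257.
Difference: 5076 − 4257 = 819.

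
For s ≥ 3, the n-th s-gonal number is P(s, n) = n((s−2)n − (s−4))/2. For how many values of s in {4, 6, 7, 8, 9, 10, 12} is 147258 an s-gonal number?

1

s = 4: P(4, 383) = 146689 and P(4, 384) = 147456; 147258 is not s-gonal.
s = 6: P(6, 271) = 146611 and P(6, 272) = 147696; 147258 is not s-gonal.
s = 7: P(7, 243) = 147258. ✓
s = 8: P(8, 221) = 146081 and P(8, 222) = 147408; 147258 is not s-gonal.
s = 9: P(9, 205) = 146575 and P(9, 206) = 148011; 147258 is not s-gonal.
s = 10: P(10, 192) = 146880 and P(10, 193) = 148417; 147258 is not s-gonal.
s = 12: P(12, 172) = 147232 and P(12, 173) = 148953; 147258 is not s-gonal.
Hits: s ∈ {7} → 1.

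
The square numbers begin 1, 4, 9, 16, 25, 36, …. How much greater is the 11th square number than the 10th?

n² − (n−1)² = 2n − 1, so 11² − 10² = 2·11 − 1 = 21.

21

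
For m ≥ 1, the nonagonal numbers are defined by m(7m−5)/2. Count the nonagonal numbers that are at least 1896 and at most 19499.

51

The n-th nonagonal number is n(7n−5)/2.
Smallest index with value ≥ 1896: n = 24 (giving 1956).
Largest index with value ≤ 19499: n = 74 (giving 18981).
Indices 24 through 74: 51 terms.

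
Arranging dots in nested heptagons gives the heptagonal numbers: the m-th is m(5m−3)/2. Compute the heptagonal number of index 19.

874

19·(5·19 − 3)/2 = 19·92/2 = 19·46 = 874.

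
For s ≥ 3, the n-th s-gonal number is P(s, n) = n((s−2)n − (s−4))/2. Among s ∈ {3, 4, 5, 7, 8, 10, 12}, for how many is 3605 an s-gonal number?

1

s = 3: P(3, 84) = 3570 and P(3, 85) = 3655; 3605 is not s-gonal.
s = 4: P(4, 60) = 3600 and P(4, 61) = 3721; 3605 is not s-gonal.
s = 5: P(5, 49) = 3577 and P(5, 50) = 3725; 3605 is not s-gonal.
s = 7: P(7, 38) = 3553 and P(7, 39) = 3744; 3605 is not s-gonal.
s = 8: P(8, 35) = 3605. ✓
s = 10: P(10, 30) = 3510 and P(10, 31) = 3751; 3605 is not s-gonal.
s = 12: P(12, 27) = 3537 and P(12, 28) = 3808; 3605 is not s-gonal.
Hits: s ∈ {8} → 1.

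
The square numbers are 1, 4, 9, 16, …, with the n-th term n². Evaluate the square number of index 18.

324

The 18th square number is n² with n = 18.
18² = 324.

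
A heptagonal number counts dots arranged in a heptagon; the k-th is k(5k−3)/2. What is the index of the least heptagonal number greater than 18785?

87

Solve n(5n−3)/2 > 18785 for integer n.
The largest n with value ≤ 18785 is 86 (since 18361 ≤ 18785 < 18792), so the first above is n = 87, value 18792.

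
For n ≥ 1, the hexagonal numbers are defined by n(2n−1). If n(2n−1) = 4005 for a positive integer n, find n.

Set n(2n−1) = 4005, giving 2n² − n − 4005 = 0.
So n = (1 + 179) / 4 = 180/4 = 45.
Check: 45·(2·45 − 1) = 4005. ✓

45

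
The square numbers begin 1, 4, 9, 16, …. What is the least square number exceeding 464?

Solve n² > 464 for integer n.
The largest n with value ≤ 464 is 21 (since 441 ≤ 464 < 484), so the first above is n = 22, value 484.

484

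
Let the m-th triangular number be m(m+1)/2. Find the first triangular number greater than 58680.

Solve n(n+1)/2 > 58680 for integer n.
The largest n with value ≤ 58680 is 342 (since 58653 ≤ 58680 < 58996), so the first above is n = 343, value 58996.

58996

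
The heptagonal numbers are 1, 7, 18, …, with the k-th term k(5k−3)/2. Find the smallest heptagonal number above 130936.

Solve n(5n−3)/2 > 130936 for integer n.
The largest n with value ≤ 130936 is 229 (since 130759 ≤ 130936 < 131905), so the first above is n = 230, value 131905.

131905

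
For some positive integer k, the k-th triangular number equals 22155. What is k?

Set n(n+1)/2 = 22155, giving n² + n − 44310 = 0.
The discriminant is 1 + 8·22155 = 177241, and √177241 = 421.
So n = (-1 + 421) / 2 = 420/2 = 210.
Check: 210·211/2 = 22155. ✓

210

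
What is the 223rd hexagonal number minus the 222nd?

Consecutive hexagonal numbers differ by 4n − 3: here 4·223 − 3 = 889.

889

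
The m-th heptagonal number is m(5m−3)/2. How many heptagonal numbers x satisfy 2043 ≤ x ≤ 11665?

The n-th heptagonal number is n(5n−3)/2.
Smallest index with value ≥ 2043: n = 29 (giving 2059).
Largest index with value ≤ 11665: n = 68 (giving 11458).
Indices 29 through 68: 40 terms.

40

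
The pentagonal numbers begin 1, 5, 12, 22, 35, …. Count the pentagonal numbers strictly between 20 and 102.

5

The n-th pentagonal number is n(3n−1)/2.
Smallest index with value > 20: n = 4 (giving 22).
Largest index with value < 102: n = 8 (giving 92).
Indices 4 through 8: 5 terms.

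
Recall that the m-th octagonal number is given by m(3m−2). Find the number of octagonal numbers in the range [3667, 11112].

26

The n-th octagonal number is n(3n−2).
Smallest index with value ≥ 3667: n = 36 (giving 3816).
Largest index with value ≤ 11112: n = 61 (giving 11041).
Indices 36 through 61: 26 terms.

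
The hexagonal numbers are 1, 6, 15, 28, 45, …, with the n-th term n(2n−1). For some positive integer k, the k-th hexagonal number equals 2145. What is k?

33

Set n(2n−1) = 2145, giving 2n² − n − 2145 = 0.
So n = (1 + 131) / 4 = 132/4 = 33.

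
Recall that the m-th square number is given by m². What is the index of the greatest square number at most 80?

Solve n² ≤ 80 for integer n.
n = 8 gives 64 ≤ 80, while n = 9 gives 81 > 80; so the answer is index 8.

8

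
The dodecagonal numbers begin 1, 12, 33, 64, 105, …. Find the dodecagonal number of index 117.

67977

The 117th dodecagonal number is n(5n−4) with n = 117.
117·(5·117 − 4) = 117·581 = 67977.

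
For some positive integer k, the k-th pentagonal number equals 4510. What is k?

55

Set n(3n−1)/2 = 4510, giving 3n² − n − 9020 = 0.
The discriminant is 1 + 24·4510 = 108241, and √108241 = 329.
So n = (1 + 329) / 6 = 330/6 = 55.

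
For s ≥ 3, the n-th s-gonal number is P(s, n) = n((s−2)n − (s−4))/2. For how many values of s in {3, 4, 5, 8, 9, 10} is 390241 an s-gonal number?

s = 3: P(3, 882) = 389403 and P(3, 883) = 390286; 390241 is not s-gonal.
s = 4: P(4, 624) = 389376 and P(4, 625) = 390625; 390241 is not s-gonal.
s = 5: P(5, 510) = 389895 and P(5, 511) = 391426; 390241 is not s-gonal.
s = 8: P(8, 361) = 390241. ✓
s = 9: P(9, 334) = 389611 and P(9, 335) = 391950; 390241 is not s-gonal.
s = 10: P(10, 312) = 388440 and P(10, 313) = 390937; 390241 is not s-gonal.
Hits: s ∈ {8} → 1.

1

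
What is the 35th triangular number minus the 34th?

Consecutive triangular numbers differ by n: T_{35} − T_{34} = 35.

35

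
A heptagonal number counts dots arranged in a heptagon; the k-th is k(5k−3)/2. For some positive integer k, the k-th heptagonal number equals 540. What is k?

15

Set n(5n−3)/2 = 540, giving 5n² − 3n − 1080 = 0.
The discriminant is 9 + 40·540 = 21609, and √21609 = 147.
So n = (3 + 147) / 10 = 150/10 = 15.
Check: 15·(5·15 − 3)/2 = 540. ✓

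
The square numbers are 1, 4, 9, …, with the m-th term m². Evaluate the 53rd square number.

2809

53² = 2809.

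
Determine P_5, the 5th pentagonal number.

35

The 5th pentagonal number is n(3n−1)/2 with n = 5.
5·(3·5 − 1)/2 = 5·14/2 = 5·7 = 35.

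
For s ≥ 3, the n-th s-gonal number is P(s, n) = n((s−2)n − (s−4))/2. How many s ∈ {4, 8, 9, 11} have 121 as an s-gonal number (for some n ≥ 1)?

1

s = 4: P(4, 11) = 121. ✓
s = 8: P(8, 6) = 96 and P(8, 7) = 133; 121 is not s-gonal.
s = 9: P(9, 6) = 111 and P(9, 7) = 154; 121 is not s-gonal.
s = 11: P(11, 5) = 95 and P(11, 6) = 141; 121 is not s-gonal.
Hits: s ∈ {4} → 1.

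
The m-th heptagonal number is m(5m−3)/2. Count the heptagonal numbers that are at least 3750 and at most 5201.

6

The n-th heptagonal number is n(5n−3)/2.
Smallest index with value ≥ 3750: n = 40 (giving 3940).
Largest index with value ≤ 5201: n = 45 (giving 4995).
Indices 40 through 45: 6 terms.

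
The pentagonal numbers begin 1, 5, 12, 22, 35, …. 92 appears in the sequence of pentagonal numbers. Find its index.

Set n(3n−1)/2 = 92, giving 3n² − n − 184 = 0.
The discriminant is 1 + 24·92 = 2209, and √2209 = 47.
So n = (1 + 47) / 6 = 48/6 = 8.
Check: 8·(3·8 − 1)/2 = 92. ✓

8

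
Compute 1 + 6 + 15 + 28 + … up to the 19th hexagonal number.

Σ i(2i−1) = 2Σi² − Σi over i = 1..19.
Σi = 190 and Σi² = 2470.
2·2470 − 1·190 = 4750.

4750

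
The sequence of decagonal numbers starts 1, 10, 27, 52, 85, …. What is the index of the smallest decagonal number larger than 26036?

Solve n(4n−3) > 26036 for integer n.
The largest n with value ≤ 26036 is 81 (since 26001 ≤ 26036 < 26650), so the first above is n = 82, value 26650.

82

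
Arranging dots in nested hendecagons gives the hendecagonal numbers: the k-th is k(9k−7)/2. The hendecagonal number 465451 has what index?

322

Set n(9n−7)/2 = 465451, giving 9n² − 7n − 930902 = 0.
The discriminant is 49 + 72·465451 = 33512521, and √33512521 = 5789.
So n = (7 + 5789) / 18 = 5796/18 = 322.
Check: 322·(9·322 − 7)/2 = 465451. ✓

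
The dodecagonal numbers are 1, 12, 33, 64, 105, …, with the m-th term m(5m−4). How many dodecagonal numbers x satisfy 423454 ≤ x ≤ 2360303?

The n-th dodecagonal number is n(5n−4).
Smallest index with value ≥ 423454: n = 292 (giving 425152).
Largest index with value ≤ 2360303: n = 687 (giving 2357097).
Indices 292 through 687: 396 terms.

396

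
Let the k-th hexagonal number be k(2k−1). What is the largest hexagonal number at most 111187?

111156

Solve n(2n−1) ≤ 111187 for integer n.
n = 236 gives 111156 ≤ 111187, while n = 237 gives 112101 > 111187; so the answer is 111156.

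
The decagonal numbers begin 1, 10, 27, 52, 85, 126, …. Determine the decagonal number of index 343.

The 343rd decagonal number is n(4n−3) with n = 343.
343·(4·343 − 3) = 343·1369 = 469567.

469567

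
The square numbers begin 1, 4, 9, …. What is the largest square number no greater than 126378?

126025

Solve n² ≤ 126378 for integer n.
n = 355 gives 126025 ≤ 126378, while n = 356 gives 126736 > 126378; so the answer is 126025.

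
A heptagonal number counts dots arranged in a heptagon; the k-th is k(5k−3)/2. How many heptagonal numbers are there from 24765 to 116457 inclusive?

117

The n-th heptagonal number is n(5n−3)/2.
Smallest index with value ≥ 24765: n = 100 (giving 24850).
Largest index with value ≤ 116457: n = 216 (giving 116316).
Indices 100 through 216: 117 terms.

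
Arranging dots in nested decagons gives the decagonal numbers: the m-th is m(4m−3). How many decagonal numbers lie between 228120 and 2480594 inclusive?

548

The n-th decagonal number is n(4n−3).
Smallest index with value ≥ 228120: n = 240 (giving 229680).
Largest index with value ≤ 2480594: n = 787 (giving 2475115).
Indices 240 through 787: 548 terms.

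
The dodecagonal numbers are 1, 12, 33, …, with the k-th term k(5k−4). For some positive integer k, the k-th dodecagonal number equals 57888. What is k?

Set n(5n−4) = 57888, giving 5n² − 4n − 57888 = 0.
So n = (4 + 1076) / 10 = 1080/10 = 108.
Check: 108·(5·108 − 4) = 57888. ✓

108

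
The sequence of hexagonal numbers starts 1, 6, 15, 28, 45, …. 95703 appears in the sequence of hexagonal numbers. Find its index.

219

Set n(2n−1) = 95703, giving 2n² − n − 95703 = 0.
The discriminant is 1 + 8·95703 = 765625, and √765625 = 875.
So n = (1 + 875) / 4 = 876/4 = 219.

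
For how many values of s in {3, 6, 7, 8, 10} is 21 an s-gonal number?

2

s = 3: P(3, 6) = 21. ✓
s = 6: P(6, 3) = 15 and P(6, 4) = 28; 21 is not s-gonal.
s = 7: P(7, 3) = 18 and P(7, 4) = 34; 21 is not s-gonal.
s = 8: P(8, 3) = 21. ✓
s = 10: P(10, 2) = 10 and P(10, 3) = 27; 21 is not s-gonal.
Hits: s ∈ {3, 8} → 2.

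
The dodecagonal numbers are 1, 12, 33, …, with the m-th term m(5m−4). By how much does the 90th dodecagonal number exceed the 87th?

90·(5·90 − 4) = 40140 and 87·(5·87 − 4) = 37497.
Difference: 40140 − 37497 = 2643.

2643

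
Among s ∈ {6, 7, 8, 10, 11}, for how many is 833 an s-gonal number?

2

s = 6: P(6, 20) = 780 and P(6, 21) = 861; 833 is not s-gonal.
s = 7: P(7, 18) = 783 and P(7, 19) = 874; 833 is not s-gonal.
s = 8: P(8, 17) = 833. ✓
s = 10: P(10, 14) = 742 and P(10, 15) = 855; 833 is not s-gonal.
s = 11: P(11, 14) = 833. ✓
Hits: s ∈ {8, 11} → 2.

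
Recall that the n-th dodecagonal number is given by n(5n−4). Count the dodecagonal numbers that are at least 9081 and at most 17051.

The n-th dodecagonal number is n(5n−4).
Smallest index with value ≥ 9081: n = 44 (giving 9504).
Largest index with value ≤ 17051: n = 58 (giving 16588).
Indices 44 through 58: 15 terms.

15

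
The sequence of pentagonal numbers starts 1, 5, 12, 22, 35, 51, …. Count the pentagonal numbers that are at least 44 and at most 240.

7

The n-th pentagonal number is n(3n−1)/2.
Smallest index with value ≥ 44: n = 6 (giving 51).
Largest index with value ≤ 240: n = 12 (giving 210).
Indices 6 through 12: 7 terms.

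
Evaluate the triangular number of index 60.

The 60th triangular number is n(n+1)/2 with n = 60.
60·61/2 = 3660/2 = 1830.

1830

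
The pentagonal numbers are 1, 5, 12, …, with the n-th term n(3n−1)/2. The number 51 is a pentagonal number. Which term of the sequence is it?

Set n(3n−1)/2 = 51, giving 3n² − n − 102 = 0.
So n = (1 + 35) / 6 = 36/6 = 6.
Check: 6·(3·6 − 1)/2 = 51. ✓

6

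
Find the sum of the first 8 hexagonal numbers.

Σ i(2i−1) = 2Σi² − Σi over i = 1..8.
Σi = 36 and Σi² = 204.
2·204 − 1·36 = 372.

372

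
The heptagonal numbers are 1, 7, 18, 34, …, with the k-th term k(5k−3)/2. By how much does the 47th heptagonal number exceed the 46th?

231

Consecutive heptagonal numbers differ by 5n − 4: here 5·47 − 4 = 231.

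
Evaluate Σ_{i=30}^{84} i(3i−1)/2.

Σ i(3i−1)/2 = (3Σi² − Σi) / 2 over i = 30..84.
Σi = 3570 − 435 = 3135 and Σi² = 201110 − 8555 = 192555.
(3·192555 − 1·3135) / 2 = 574530/2 = 287265.

287265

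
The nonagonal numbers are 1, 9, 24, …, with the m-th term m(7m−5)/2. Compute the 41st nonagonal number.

5781

The 41st nonagonal number is n(7n−5)/2 with n = 41.
41·(7·41 − 5)/2 = 41·282/2 = 41·141 = 5781.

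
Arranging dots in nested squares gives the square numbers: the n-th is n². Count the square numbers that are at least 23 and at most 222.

10

The n-th square number is n².
Smallest index with value ≥ 23: n = 5 (giving 25).
Largest index with value ≤ 222: n = 14 (giving 196).
Indices 5 through 14: 10 terms.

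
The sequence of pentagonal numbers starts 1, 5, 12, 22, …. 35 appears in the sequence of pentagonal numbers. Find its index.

5

Set n(3n−1)/2 = 35, giving 3n² − n − 70 = 0.
The discriminant is 1 + 24·35 = 841, and √841 = 29.
So n = (1 + 29) / 6 = 30/6 = 5.
Check: 5·(3·5 − 1)/2 = 35. ✓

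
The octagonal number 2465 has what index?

Set n(3n−2) = 2465, giving 3n² − 2n − 2465 = 0.
The discriminant is 4 + 12·2465 = 29584, and √29584 = 172.
So n = (2 + 172) / 6 = 174/6 = 29.

29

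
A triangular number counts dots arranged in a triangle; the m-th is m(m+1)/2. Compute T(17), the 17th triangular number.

The 17th triangular number is n(n+1)/2 with n = 17.
17·18/2 = 306/2 = 153.

153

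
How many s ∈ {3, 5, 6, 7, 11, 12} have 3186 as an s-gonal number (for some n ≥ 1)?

2

s = 3: P(3, 79) = 3160 and P(3, 80) = 3240; 3186 is not s-gonal.
s = 5: P(5, 46) = 3151 and P(5, 47) = 3290; 3186 is not s-gonal.
s = 6: P(6, 40) = 3160 and P(6, 41) = 3321; 3186 is not s-gonal.
s = 7: P(7, 36) = 3186. ✓
s = 11: P(11, 27) = 3186. ✓
s = 12: P(12, 25) = 3025 and P(12, 26) = 3276; 3186 is not s-gonal.
Hits: s ∈ {7, 11} → 2.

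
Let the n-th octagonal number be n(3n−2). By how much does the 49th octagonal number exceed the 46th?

849

49·(3·49 − 2) = 7105 and 46·(3·46 − 2) = 6256.
Difference: 7105 − 6256 = 849.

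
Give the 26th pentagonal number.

The 26th pentagonal number is n(3n−1)/2 with n = 26.
26·(3·26 − 1)/2 = 26·77/2 = 1001.

1001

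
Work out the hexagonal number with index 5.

5·(2·5 − 1) = 5·9 = 45.

45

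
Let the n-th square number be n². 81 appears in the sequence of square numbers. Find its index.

9

We need n² = 81, so n = √81 = 9.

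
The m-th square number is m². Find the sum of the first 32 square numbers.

Σ_{i=1}^{32} i² = 32·33·65/6 = 11440.

11440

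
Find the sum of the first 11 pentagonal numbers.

Σ i(3i−1)/2 = (3Σi² − Σi) / 2 over i = 1..11.
Σi = 66 and Σi² = 506.
(3·506 − 1·66) / 2 = 1452/2 = 726.

726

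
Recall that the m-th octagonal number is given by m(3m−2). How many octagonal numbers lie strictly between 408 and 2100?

The n-th octagonal number is n(3n−2).
Smallest index with value > 408: n = 13 (giving 481).
Largest index with value < 2100: n = 26 (giving 1976).
Indices 13 through 26: 14 terms.

14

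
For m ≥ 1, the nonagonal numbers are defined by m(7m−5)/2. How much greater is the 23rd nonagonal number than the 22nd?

Consecutive nonagonal numbers differ by 7n − 6: here 7·23 − 6 = 155.

155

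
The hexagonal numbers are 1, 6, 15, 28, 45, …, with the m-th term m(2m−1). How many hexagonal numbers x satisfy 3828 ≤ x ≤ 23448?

65

The n-th hexagonal number is n(2n−1).
Smallest index with value ≥ 3828: n = 44 (giving 3828).
Largest index with value ≤ 23448: n = 108 (giving 23220).
Indices 44 through 108: 65 terms.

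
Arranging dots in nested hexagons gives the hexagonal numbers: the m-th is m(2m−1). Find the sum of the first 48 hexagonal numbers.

Σ i(2i−1) = 2Σi² − Σi over i = 1..48.
Σi = 1176 and Σi² = 38024.
2·38024 − 1·1176 = 74872.

74872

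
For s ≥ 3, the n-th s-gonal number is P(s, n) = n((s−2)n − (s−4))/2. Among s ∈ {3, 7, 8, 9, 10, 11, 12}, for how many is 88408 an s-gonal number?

s = 3: P(3, 419) = 87990 and P(3, 420) = 88410; 88408 is not s-gonal.
s = 7: P(7, 188) = 88078 and P(7, 189) = 89019; 88408 is not s-gonal.
s = 8: P(8, 172) = 88408. ✓
s = 9: P(9, 159) = 88086 and P(9, 160) = 89200; 88408 is not s-gonal.
s = 10: P(10, 149) = 88357 and P(10, 150) = 89550; 88408 is not s-gonal.
s = 11: P(11, 140) = 87710 and P(11, 141) = 88971; 88408 is not s-gonal.
s = 12: P(12, 133) = 87913 and P(12, 134) = 89244; 88408 is not s-gonal.
Hits: s ∈ {8} → 1.

1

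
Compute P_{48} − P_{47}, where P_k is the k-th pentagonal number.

Consecutive pentagonal numbers differ by 3n − 2: here 3·48 − 2 = 142.

142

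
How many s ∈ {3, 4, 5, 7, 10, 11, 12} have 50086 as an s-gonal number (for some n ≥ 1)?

1

s = 3: P(3, 316) = 50086. ✓
s = 4: P(4, 223) = 49729 and P(4, 224) = 50176; 50086 is not s-gonal.
s = 5: P(5, 182) = 49595 and P(5, 183) = 50142; 50086 is not s-gonal.
s = 7: P(7, 141) = 49491 and P(7, 142) = 50197; 50086 is not s-gonal.
s = 10: P(10, 112) = 49840 and P(10, 113) = 50737; 50086 is not s-gonal.
s = 11: P(11, 105) = 49245 and P(11, 106) = 50191; 50086 is not s-gonal.
s = 12: P(12, 100) = 49600 and P(12, 101) = 50601; 50086 is not s-gonal.
Hits: s ∈ {3} → 1.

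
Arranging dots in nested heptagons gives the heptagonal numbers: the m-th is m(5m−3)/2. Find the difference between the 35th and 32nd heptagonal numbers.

35·(5·35 − 3)/2 = 3010 and 32·(5·32 − 3)/2 = 2512.
Difference: 3010 − 2512 = 498.

498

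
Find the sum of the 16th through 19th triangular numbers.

650

Σ i(i+1)/2 = (Σi² + Σi) / 2 over i = 16..19.
Σi = 190 − 120 = 70 and Σi² = 2470 − 1240 = 1230.
(1·1230 + 1·70) / 2 = 1300/2 = 650.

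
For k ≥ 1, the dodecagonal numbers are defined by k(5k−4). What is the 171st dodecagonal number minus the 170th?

Consecutive dodecagonal numbers differ by 10n − 9: here 10·171 − 9 = 1701.

1701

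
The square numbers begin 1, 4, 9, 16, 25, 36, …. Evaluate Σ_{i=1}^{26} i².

6201

Σ_{i=1}^{26} i² = 26·27·53/6 = 6201.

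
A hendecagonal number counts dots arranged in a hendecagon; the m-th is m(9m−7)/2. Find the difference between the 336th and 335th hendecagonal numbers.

Consecutive hendecagonal numbers differ by 9n − 8: here 9·336 − 8 = 3016.

3016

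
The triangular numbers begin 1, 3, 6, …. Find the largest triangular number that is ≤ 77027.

Solve n(n+1)/2 ≤ 77027 for integer n.
n = 391 gives 76636 ≤ 77027, while n = 392 gives 77028 > 77027; so the answer is 76636.

76636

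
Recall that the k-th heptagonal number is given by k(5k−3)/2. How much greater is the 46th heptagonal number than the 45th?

Consecutive heptagonal numbers differ by 5n − 4: here 5·46 − 4 = 226.

226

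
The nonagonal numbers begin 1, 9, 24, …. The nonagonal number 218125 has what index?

250

Set n(7n−5)/2 = 218125, giving 7n² − 5n − 436250 = 0.
The discriminant is 25 + 56·218125 = 12215025, and √12215025 = 3495.
So n = (5 + 3495) / 14 = 3500/14 = 250.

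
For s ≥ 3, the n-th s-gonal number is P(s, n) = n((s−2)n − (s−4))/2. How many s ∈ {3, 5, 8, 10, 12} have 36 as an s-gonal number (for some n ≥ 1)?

1

s = 3: P(3, 8) = 36. ✓
s = 5: P(5, 5) = 35 and P(5, 6) = 51; 36 is not s-gonal.
s = 8: P(8, 3) = 21 and P(8, 4) = 40; 36 is not s-gonal.
s = 10: P(10, 3) = 27 and P(10, 4) = 52; 36 is not s-gonal.
s = 12: P(12, 3) = 33 and P(12, 4) = 64; 36 is not s-gonal.
Hits: s ∈ {3} → 1.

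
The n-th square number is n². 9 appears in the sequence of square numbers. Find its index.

We need n² = 9, so n = √9 = 3.
Check: 3² = 9. ✓

3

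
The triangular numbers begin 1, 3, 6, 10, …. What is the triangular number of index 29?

435

29·30/2 = 870/2 = 435.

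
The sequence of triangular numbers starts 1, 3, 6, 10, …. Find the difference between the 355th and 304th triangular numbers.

355·356/2 = 63190 and 304·305/2 = 46360.
Difference: 63190 − 46360 = 16830.

16830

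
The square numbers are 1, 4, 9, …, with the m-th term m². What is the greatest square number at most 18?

16

Solve n² ≤ 18 for integer n.
n = 4 gives 16 ≤ 18, while n = 5 gives 25 > 18; so the answer is 16.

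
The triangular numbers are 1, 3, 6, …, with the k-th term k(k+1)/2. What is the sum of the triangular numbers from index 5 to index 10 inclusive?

Σ i(i+1)/2 = (Σi² + Σi) / 2 over i = 5..10.
Σi = 55 − 10 = 45 and Σi² = 385 − 30 = 355.
(1·355 + 1·45) / 2 = 400/2 = 200.

200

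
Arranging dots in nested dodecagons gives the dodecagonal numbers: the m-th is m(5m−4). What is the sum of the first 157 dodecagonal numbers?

6461963

Σ i(5i−4) = 5Σi² − 4Σi over i = 1..157.
Σi = 12403 and Σi² = 1302315.
5·1302315 − 4·12403 = 6461963.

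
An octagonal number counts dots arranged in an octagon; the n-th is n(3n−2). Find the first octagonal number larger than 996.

1045

Solve n(3n−2) > 996 for integer n.
The largest n with value ≤ 996 is 18 (since 936 ≤ 996 < 1045), so the first above is n = 19, value 1045.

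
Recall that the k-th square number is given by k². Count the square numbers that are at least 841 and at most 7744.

The n-th square number is n².
Smallest index with value ≥ 841: n = 29 (giving 841).
Largest index with value ≤ 7744: n = 88 (giving 7744).
Indices 29 through 88: 60 terms.

60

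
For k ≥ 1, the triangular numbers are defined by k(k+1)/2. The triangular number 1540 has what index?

Set n(n+1)/2 = 1540, giving n² + n − 3080 = 0.
The discriminant is 1 + 8·1540 = 12321, and √12321 = 111.
So n = (-1 + 111) / 2 = 110/2 = 55.
Check: 55·56/2 = 1540. ✓

55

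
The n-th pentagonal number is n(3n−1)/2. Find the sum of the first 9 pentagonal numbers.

405

Σ i(3i−1)/2 = (3Σi² − Σi) / 2 over i = 1..9.
Σi = 45 and Σi² = 285.
(3·285 − 1·45) / 2 = 810/2 = 405.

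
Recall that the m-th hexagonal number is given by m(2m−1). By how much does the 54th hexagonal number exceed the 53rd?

213

Consecutive hexagonal numbers differ by 4n − 3: here 4·54 − 3 = 213.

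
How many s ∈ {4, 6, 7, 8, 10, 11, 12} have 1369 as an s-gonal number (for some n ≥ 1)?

1

s = 4: P(4, 37) = 1369. ✓
s = 6: P(6, 26) = 1326 and P(6, 27) = 1431; 1369 is not s-gonal.
s = 7: P(7, 23) = 1288 and P(7, 24) = 1404; 1369 is not s-gonal.
s = 8: P(8, 21) = 1281 and P(8, 22) = 1408; 1369 is not s-gonal.
s = 10: P(10, 18) = 1242 and P(10, 19) = 1387; 1369 is not s-gonal.
s = 11: P(11, 17) = 1241 and P(11, 18) = 1395; 1369 is not s-gonal.
s = 12: P(12, 16) = 1216 and P(12, 17) = 1377; 1369 is not s-gonal.
Hits: s ∈ {4} → 1.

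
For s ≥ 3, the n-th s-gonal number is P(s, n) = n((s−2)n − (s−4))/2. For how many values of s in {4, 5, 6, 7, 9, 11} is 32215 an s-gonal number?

s = 4: P(4, 179) = 32041 and P(4, 180) = 32400; 32215 is not s-gonal.
s = 5: P(5, 146) = 31901 and P(5, 147) = 32340; 32215 is not s-gonal.
s = 6: P(6, 127) = 32131 and P(6, 128) = 32640; 32215 is not s-gonal.
s = 7: P(7, 113) = 31753 and P(7, 114) = 32319; 32215 is not s-gonal.
s = 9: P(9, 96) = 32016 and P(9, 97) = 32689; 32215 is not s-gonal.
s = 11: P(11, 85) = 32215. ✓
Hits: s ∈ {11} → 1.

1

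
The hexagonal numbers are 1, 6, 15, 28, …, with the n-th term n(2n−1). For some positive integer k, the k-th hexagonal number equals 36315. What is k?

135

Set n(2n−1) = 36315, giving 2n² − n − 36315 = 0.
The discriminant is 1 + 8·36315 = 290521, and √290521 = 539.
So n = (1 + 539) / 4 = 540/4 = 135.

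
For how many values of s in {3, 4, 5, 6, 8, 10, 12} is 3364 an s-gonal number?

s = 3: P(3, 81) = 3321 and P(3, 82) = 3403; 3364 is not s-gonal.
s = 4: P(4, 58) = 3364. ✓
s = 5: P(5, 47) = 3290 and P(5, 48) = 3432; 3364 is not s-gonal.
s = 6: P(6, 41) = 3321 and P(6, 42) = 3486; 3364 is not s-gonal.
s = 8: P(8, 33) = 3201 and P(8, 34) = 3400; 3364 is not s-gonal.
s = 10: P(10, 29) = 3277 and P(10, 30) = 3510; 3364 is not s-gonal.
s = 12: P(12, 26) = 3276 and P(12, 27) = 3537; 3364 is not s-gonal.
Hits: s ∈ {4} → 1.

1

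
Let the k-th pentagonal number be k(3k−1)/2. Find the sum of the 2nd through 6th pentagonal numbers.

Σ i(3i−1)/2 = (3Σi² − Σi) / 2 over i = 2..6.
Σi = 21 − 1 = 20 and Σi² = 91 − 1 = 90.
(3·90 − 1·20) / 2 = 250/2 = 125.

125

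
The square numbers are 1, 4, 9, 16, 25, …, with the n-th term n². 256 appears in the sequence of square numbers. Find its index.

16

We need n² = 256, so n = √256 = 16.
Check: 16² = 256. ✓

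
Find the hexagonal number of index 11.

231

The 11th hexagonal number is n(2n−1) with n = 11.
11·(2·11 − 1) = 11·21 = 231.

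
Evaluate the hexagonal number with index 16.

The 16th hexagonal number is n(2n−1) with n = 16.
16·(2·16 − 1) = 16·31 = 496.

496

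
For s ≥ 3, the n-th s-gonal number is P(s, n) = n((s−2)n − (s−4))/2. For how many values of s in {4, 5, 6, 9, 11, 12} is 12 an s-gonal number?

2

s = 4: P(4, 3) = 9 and P(4, 4) = 16; 12 is not s-gonal.
s = 5: P(5, 3) = 12. ✓
s = 6: P(6, 2) = 6 and P(6, 3) = 15; 12 is not s-gonal.
s = 9: P(9, 2) = 9 and P(9, 3) = 24; 12 is not s-gonal.
s = 11: P(11, 2) = 11 and P(11, 3) = 30; 12 is not s-gonal.
s = 12: P(12, 2) = 12. ✓
Hits: s ∈ {5, 12} → 2.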